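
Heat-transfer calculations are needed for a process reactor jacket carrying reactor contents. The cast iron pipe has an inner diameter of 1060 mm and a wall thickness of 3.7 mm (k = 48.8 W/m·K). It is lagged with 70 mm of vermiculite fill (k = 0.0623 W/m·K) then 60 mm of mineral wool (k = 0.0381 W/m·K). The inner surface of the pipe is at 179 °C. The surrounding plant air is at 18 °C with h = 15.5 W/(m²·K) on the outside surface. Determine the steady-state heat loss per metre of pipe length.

q′ ≈ 222 W/m

Cylindrical conduction, so R = ln(r₂/r₁)/(2πkL) per layer, in series:
R_cast iron pipe wall = ln(533.7/530)/(2π×48.8×1) = 2.269×10^-5 K/W
R_vermiculite fill = ln(603.7/533.7)/(2π×0.0623×1) = 0.3148 K/W
R_mineral wool = ln(663.7/603.7)/(2π×0.0381×1) = 0.3958 K/W
R_outer film = 1/(h_o·2πr_oL) = 1/(15.5×2π×0.6637×1) = 0.01547 K/W
R_total = 0.7261 K/W
Q = ΔT/R_total = 161/0.7261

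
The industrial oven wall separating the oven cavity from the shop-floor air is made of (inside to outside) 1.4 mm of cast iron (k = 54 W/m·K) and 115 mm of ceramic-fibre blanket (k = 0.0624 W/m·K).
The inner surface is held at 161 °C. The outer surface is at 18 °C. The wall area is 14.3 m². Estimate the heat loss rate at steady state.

Q ≈ 1110 W

Treating each layer as a thermal resistance in series:
R_cast iron = L/(kA) = 0.0014/(54×14.3) = 1.813×10^-6 K/W
R_ceramic-fibre blanket = L/(kA) = 0.115/(0.0624×14.3) = 0.1289 K/W
R_total = 0.1289 K/W
Q = ΔT / R_total = 143 / 0.1289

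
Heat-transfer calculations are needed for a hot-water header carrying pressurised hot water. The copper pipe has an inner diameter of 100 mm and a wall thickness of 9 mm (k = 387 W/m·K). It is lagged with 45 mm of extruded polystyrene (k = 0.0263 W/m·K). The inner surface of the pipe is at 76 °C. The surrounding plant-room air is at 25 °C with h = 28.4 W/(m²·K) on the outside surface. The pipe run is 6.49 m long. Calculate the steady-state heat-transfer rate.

Treating each annulus and film as a series resistance:
R_copper pipe wall = ln(59/50)/(2π×387×6.49) = 1.049×10^-5 K/W
R_extruded polystyrene = ln(104/59)/(2π×0.0263×6.49) = 0.5286 K/W
R_outer film = 1/(h_o·2πr_oL) = 1/(28.4×2π×0.104×6.49) = 0.008303 K/W
R_total = 0.5369 K/W
Q = ΔT/R_total = 51/0.5369

Q ≈ 95 W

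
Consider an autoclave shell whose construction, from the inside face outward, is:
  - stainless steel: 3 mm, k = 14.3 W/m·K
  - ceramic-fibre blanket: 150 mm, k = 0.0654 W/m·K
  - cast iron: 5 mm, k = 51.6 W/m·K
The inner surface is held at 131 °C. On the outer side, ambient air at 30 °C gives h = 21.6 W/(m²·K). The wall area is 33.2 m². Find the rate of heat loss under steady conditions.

Q ≈ 1430 W

Thermal resistances in series:
R_stainless steel = L/(kA) = 0.003/(14.3×33.2) = 6.319×10^-6 K/W
R_ceramic-fibre blanket = L/(kA) = 0.15/(0.0654×33.2) = 0.06908 K/W
R_cast iron = L/(kA) = 0.005/(51.6×33.2) = 2.919×10^-6 K/W
R_outer film = 1/(h_o·A) = 1/(21.6×33.2) = 0.001394 K/W
R_total = 0.07049 K/W
Q = ΔT / R_total = 101 / 0.07049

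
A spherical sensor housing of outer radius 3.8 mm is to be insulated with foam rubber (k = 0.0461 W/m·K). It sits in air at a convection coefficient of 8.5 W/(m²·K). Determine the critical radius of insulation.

For a sphere r_cr = 2k/h = 2×0.0461/8.5
r_cr = 10.8 mm; since the bare radius (3.8 mm) is below r_cr, adding a thin layer of insulation will *increase* heat loss.

r_cr ≈ 10.8 mm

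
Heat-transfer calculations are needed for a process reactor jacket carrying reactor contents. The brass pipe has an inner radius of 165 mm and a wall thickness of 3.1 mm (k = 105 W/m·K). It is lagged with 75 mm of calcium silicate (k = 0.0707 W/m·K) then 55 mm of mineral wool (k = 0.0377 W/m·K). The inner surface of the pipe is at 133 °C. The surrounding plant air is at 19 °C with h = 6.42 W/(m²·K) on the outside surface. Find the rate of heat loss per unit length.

For a radial system each layer contributes R = ln(r_out/r_in)/(2πkL); films add R = 1/(hA).
R_brass pipe wall = ln(168.1/165)/(2π×105×1) = 2.821×10^-5 K/W
R_calcium silicate = ln(243.1/168.1)/(2π×0.0707×1) = 0.8305 K/W
R_mineral wool = ln(298.1/243.1)/(2π×0.0377×1) = 0.861 K/W
R_outer film = 1/(h_o·2πr_oL) = 1/(6.42×2π×0.2981×1) = 0.08316 K/W
R_total = 1.775 K/W
Q = ΔT/R_total = 114/1.775

q′ ≈ 64.2 W/m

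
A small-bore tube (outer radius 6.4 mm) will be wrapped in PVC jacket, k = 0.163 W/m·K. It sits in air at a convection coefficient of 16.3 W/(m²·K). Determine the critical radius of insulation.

r_cr ≈ 10 mm

For a cylinder r_cr = k/h = 0.163/16.3
r_cr = 10 mm; since the bare radius (6.4 mm) is below r_cr, adding a thin layer of insulation will *increase* heat loss.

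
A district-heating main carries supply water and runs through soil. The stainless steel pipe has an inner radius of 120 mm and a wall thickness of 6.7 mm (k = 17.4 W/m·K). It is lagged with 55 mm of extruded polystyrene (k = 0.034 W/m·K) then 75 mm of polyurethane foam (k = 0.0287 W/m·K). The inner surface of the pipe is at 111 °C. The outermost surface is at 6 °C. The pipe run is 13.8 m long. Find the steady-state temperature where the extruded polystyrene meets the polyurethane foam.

T ≈ 61.8 °C

Treating each annulus and film as a series resistance:
R_stainless steel pipe wall = ln(126.7/120)/(2π×17.4×13.8) = 3.601×10^-5 K/W
R_extruded polystyrene = ln(181.7/126.7)/(2π×0.034×13.8) = 0.1223 K/W
R_polyurethane foam = ln(256.7/181.7)/(2π×0.0287×13.8) = 0.1389 K/W
R_total = 0.2612 K/W
Q = ΔT/R_total = 105/0.2612
Q = 402 W
T_interface = T_inner − Q·ΣR(inner→interface) = 111 − 402×0.1223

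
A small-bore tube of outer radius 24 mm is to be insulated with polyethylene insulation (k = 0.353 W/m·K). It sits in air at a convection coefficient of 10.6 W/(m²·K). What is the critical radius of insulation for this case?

r_cr ≈ 33.3 mm

For a cylinder r_cr = k/h = 0.353/10.6
r_cr = 33.3 mm; since the bare radius (24 mm) is below r_cr, adding a thin layer of insulation will *increase* heat loss.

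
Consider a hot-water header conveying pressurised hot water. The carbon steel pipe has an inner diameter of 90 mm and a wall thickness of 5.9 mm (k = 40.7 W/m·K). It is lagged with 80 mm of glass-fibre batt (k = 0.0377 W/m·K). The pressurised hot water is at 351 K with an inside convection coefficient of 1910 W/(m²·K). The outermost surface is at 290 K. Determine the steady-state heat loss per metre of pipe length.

q′ ≈ 15.3 W/m

For a radial system each layer contributes R = ln(r_out/r_in)/(2πkL); films add R = 1/(hA).
R_inner film = 1/(h_i·2πr₁L) = 1/(1910×2π×0.045×1) = 0.001852 K/W
R_carbon steel pipe wall = ln(50.9/45)/(2π×40.7×1) = 4.818×10^-4 K/W
R_glass-fibre batt = ln(130.9/50.9)/(2π×0.0377×1) = 3.988 K/W
R_total = 3.99 K/W
Q = ΔT/R_total = 61/3.99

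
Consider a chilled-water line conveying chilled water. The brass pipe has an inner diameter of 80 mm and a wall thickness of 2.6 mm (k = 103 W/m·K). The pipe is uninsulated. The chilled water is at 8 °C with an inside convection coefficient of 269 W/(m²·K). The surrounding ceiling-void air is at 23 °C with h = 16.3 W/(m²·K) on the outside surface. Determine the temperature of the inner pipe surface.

Treating each annulus and film as a series resistance:
R_inner film = 1/(h_i·2πr₁L) = 1/(269×2π×0.04×1) = 0.01479 K/W
R_brass pipe wall = ln(42.6/40)/(2π×103×1) = 9.731×10^-5 K/W
R_outer film = 1/(h_o·2πr_oL) = 1/(16.3×2π×0.0426×1) = 0.2292 K/W
R_total = 0.2441 K/W
Q = ΔT/R_total = 15/0.2441
Q = 61.5 W/m
T_interface = T_inner + Q·ΣR(inner→interface) = 8 + 61.5×0.01479

T ≈ 8.91 °C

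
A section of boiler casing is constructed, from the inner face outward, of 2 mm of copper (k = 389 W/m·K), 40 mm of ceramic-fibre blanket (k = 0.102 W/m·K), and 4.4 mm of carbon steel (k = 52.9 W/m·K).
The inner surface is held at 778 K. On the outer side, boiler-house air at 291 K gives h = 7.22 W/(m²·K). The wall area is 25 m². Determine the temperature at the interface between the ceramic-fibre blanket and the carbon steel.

Treating each layer as a thermal resistance in series:
R_copper = L/(kA) = 0.002/(389×25) = 2.057×10^-7 K/W
R_ceramic-fibre blanket = L/(kA) = 0.04/(0.102×25) = 0.01569 K/W
R_carbon steel = L/(kA) = 0.0044/(52.9×25) = 3.327×10^-6 K/W
R_outer film = 1/(h_o·A) = 1/(7.22×25) = 0.00554 K/W
R_total = 0.02123 K/W;  Q = ΔT/R_total = 487/0.02123 = 22940 W
T_interface = T_inner − Q·ΣR(inner→interface) = 778 − 22900×0.01569

T ≈ 418 K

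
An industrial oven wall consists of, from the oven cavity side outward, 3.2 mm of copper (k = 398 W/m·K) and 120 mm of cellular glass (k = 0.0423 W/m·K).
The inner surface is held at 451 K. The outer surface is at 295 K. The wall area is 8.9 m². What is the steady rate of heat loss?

Q ≈ 489 W

Series thermal resistances:
R_copper = L/(kA) = 0.0032/(398×8.9) = 9.034×10^-7 K/W
R_cellular glass = L/(kA) = 0.12/(0.0423×8.9) = 0.3188 K/W
R_total = 0.3188 K/W
Q = ΔT / R_total = 156 / 0.3188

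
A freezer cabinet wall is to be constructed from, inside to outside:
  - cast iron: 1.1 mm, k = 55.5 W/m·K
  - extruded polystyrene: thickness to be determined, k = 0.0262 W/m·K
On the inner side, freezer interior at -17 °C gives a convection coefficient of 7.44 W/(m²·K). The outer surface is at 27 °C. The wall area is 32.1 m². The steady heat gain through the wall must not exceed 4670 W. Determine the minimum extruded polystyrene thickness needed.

Treating each layer as a thermal resistance in series:
R_inner film = 1/(h_i·A) = 1/(7.44×32.1) = 0.004187 K/W
R_cast iron = L/(kA) = 0.0011/(55.5×32.1) = 6.174×10^-7 K/W
Sum of the known resistances R_other = 0.004188 K/W
Required total resistance R_tot = ΔT/Q_allow = 44/4670 = 0.009422 K/W
R_extruded polystyrene = R_tot − R_other = 0.005234 K/W
L = R·k·A = 0.005234×0.0262×32.1

L ≈ 4.4 mm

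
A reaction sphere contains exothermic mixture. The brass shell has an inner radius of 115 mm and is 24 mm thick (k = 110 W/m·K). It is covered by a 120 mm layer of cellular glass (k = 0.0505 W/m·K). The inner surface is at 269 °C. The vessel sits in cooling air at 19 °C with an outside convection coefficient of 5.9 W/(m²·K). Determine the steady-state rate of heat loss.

For a spherical shell R = (1/r₁ − 1/r₂)/(4πk); film R = 1/(h·4πr²). In series:
R_brass shell = (1/0.115 − 1/0.139)/(4π×110) = 0.001086 K/W
R_cellular glass = (1/0.139 − 1/0.259)/(4π×0.0505) = 5.252 K/W
R_outer film = 1/(h·4πr_o²) = 1/(5.9×4π×0.259²) = 0.2011 K/W
R_total = 5.455 K/W
Q = ΔT/R_total = 250/5.455

Q ≈ 45.8 W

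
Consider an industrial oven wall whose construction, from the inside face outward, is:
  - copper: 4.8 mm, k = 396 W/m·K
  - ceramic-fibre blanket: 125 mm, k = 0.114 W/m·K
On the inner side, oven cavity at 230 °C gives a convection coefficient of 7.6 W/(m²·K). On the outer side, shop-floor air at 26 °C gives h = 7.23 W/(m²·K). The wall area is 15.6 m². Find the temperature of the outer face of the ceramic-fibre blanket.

T ≈ 46.6 °C

Thermal resistances in series:
R_inner film = 1/(h_i·A) = 1/(7.6×15.6) = 0.008435 K/W
R_copper = L/(kA) = 0.0048/(396×15.6) = 7.77×10^-7 K/W
R_ceramic-fibre blanket = L/(kA) = 0.125/(0.114×15.6) = 0.07029 K/W
R_outer film = 1/(h_o·A) = 1/(7.23×15.6) = 0.008866 K/W
R_total = 0.08759 K/W;  Q = ΔT/R_total = 204/0.08759 = 2329 W
T_interface = T_inner − Q·ΣR(inner→interface) = 230 − 2330×0.07872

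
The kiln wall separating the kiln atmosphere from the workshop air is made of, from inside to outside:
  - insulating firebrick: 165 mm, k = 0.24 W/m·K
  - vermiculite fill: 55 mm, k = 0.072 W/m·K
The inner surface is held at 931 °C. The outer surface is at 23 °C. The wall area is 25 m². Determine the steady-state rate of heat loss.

Q ≈ 15600 W

Treating each layer as a thermal resistance in series:
R_insulating firebrick = L/(kA) = 0.165/(0.24×25) = 0.0275 K/W
R_vermiculite fill = L/(kA) = 0.055/(0.072×25) = 0.03056 K/W
R_total = 0.05806 K/W
Q = ΔT / R_total = 908 / 0.05806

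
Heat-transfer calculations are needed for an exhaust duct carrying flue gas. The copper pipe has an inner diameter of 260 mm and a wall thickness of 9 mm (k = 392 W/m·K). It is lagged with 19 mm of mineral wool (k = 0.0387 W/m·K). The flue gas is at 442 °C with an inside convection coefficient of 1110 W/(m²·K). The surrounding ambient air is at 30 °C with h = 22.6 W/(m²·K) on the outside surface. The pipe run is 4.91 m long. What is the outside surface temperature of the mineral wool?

T ≈ 62.1 °C

Radial resistances (cylindrical: R_cond = ln(r_o/r_i)/(2πkL), R_conv = 1/(h·2πrL)):
R_inner film = 1/(h_i·2πr₁L) = 1/(1110×2π×0.13×4.91) = 2.246×10^-4 K/W
R_copper pipe wall = ln(139/130)/(2π×392×4.91) = 5.535×10^-6 K/W
R_mineral wool = ln(158/139)/(2π×0.0387×4.91) = 0.1073 K/W
R_outer film = 1/(h_o·2πr_oL) = 1/(22.6×2π×0.158×4.91) = 0.009078 K/W
R_total = 0.1166 K/W
Q = ΔT/R_total = 412/0.1166
Q = 3530 W
T_interface = T_inner − Q·ΣR(inner→interface) = 442 − 3530×0.1075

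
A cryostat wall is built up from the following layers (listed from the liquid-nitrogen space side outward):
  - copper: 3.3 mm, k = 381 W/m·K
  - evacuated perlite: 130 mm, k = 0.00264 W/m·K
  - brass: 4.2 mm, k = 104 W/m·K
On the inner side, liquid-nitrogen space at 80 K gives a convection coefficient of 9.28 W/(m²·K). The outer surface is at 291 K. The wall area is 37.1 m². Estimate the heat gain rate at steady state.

Q ≈ 159 W

Model the wall as resistances in series:
R_inner film = 1/(h_i·A) = 1/(9.28×37.1) = 0.002905 K/W
R_copper = L/(kA) = 0.0033/(381×37.1) = 2.335×10^-7 K/W
R_evacuated perlite = L/(kA) = 0.13/(0.00264×37.1) = 1.327 K/W
R_brass = L/(kA) = 0.0042/(104×37.1) = 1.089×10^-6 K/W
R_total = 1.33 K/W
Q = ΔT / R_total = 211 / 1.33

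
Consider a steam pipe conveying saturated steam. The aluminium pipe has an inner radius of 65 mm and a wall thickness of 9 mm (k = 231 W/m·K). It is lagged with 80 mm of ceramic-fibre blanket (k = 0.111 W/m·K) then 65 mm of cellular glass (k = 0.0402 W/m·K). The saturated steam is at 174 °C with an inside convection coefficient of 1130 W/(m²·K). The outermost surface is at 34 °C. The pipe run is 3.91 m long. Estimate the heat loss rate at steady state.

Q ≈ 224 W

Per-layer cylindrical resistances, series-summed:
R_inner film = 1/(h_i·2πr₁L) = 1/(1130×2π×0.065×3.91) = 5.542×10^-4 K/W
R_aluminium pipe wall = ln(74/65)/(2π×231×3.91) = 2.285×10^-5 K/W
R_ceramic-fibre blanket = ln(154/74)/(2π×0.111×3.91) = 0.2688 K/W
R_cellular glass = ln(219/154)/(2π×0.0402×3.91) = 0.3565 K/W
R_total = 0.6259 K/W
Q = ΔT/R_total = 140/0.6259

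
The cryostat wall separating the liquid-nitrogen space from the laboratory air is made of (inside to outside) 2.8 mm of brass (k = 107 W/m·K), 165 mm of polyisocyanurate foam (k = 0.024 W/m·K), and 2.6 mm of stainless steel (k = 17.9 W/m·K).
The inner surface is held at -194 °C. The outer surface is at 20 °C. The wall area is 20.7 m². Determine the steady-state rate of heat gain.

Q ≈ 644 W

Treating each layer as a thermal resistance in series:
R_brass = L/(kA) = 0.0028/(107×20.7) = 1.264×10^-6 K/W
R_polyisocyanurate foam = L/(kA) = 0.165/(0.024×20.7) = 0.3321 K/W
R_stainless steel = L/(kA) = 0.0026/(17.9×20.7) = 7.017×10^-6 K/W
R_total = 0.3321 K/W
Q = ΔT / R_total = 214 / 0.3321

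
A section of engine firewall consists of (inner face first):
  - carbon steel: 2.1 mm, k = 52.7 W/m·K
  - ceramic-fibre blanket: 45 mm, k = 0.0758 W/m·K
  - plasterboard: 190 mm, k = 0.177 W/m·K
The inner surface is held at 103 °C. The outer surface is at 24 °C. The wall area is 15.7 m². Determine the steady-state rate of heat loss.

Model the wall as resistances in series:
R_carbon steel = L/(kA) = 0.0021/(52.7×15.7) = 2.538×10^-6 K/W
R_ceramic-fibre blanket = L/(kA) = 0.045/(0.0758×15.7) = 0.03781 K/W
R_plasterboard = L/(kA) = 0.19/(0.177×15.7) = 0.06837 K/W
R_total = 0.1062 K/W
Q = ΔT / R_total = 79 / 0.1062

Q ≈ 744 W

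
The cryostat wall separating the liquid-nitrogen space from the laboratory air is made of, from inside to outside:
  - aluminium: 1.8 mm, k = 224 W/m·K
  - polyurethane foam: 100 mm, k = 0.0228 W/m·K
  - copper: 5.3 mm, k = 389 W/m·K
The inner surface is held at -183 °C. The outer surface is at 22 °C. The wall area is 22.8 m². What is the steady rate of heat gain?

Q ≈ 1070 W

Series thermal resistances:
R_aluminium = L/(kA) = 0.0018/(224×22.8) = 3.524×10^-7 K/W
R_polyurethane foam = L/(kA) = 0.1/(0.0228×22.8) = 0.1924 K/W
R_copper = L/(kA) = 0.0053/(389×22.8) = 5.976×10^-7 K/W
R_total = 0.1924 K/W
Q = ΔT / R_total = 205 / 0.1924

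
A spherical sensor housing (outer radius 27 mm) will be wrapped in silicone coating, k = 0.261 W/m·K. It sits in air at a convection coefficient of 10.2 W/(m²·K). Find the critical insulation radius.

r_cr ≈ 51.2 mm

For a sphere r_cr = 2k/h = 2×0.261/10.2
r_cr = 51.2 mm; since the bare radius (27 mm) is below r_cr, adding a thin layer of insulation will *increase* heat loss.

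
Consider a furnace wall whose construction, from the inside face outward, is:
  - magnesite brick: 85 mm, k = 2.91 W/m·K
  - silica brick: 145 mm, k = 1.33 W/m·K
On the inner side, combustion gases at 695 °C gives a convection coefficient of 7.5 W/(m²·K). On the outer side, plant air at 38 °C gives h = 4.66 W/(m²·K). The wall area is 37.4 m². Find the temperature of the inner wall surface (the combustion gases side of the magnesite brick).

T ≈ 515 °C

Using the resistance-network approach (series):
R_inner film = 1/(h_i·A) = 1/(7.5×37.4) = 0.003565 K/W
R_magnesite brick = L/(kA) = 0.085/(2.91×37.4) = 7.81×10^-4 K/W
R_silica brick = L/(kA) = 0.145/(1.33×37.4) = 0.002915 K/W
R_outer film = 1/(h_o·A) = 1/(4.66×37.4) = 0.005738 K/W
R_total = 0.013 K/W;  Q = ΔT/R_total = 657/0.013 = 50540 W
T_interface = T_inner − Q·ΣR(inner→interface) = 695 − 50500×0.003565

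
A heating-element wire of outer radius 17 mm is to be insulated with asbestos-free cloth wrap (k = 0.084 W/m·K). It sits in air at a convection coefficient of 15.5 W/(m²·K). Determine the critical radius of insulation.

For a cylinder r_cr = k/h = 0.084/15.5
r_cr = 5.42 mm; since the bare radius (17 mm) is above r_cr, any added insulation will reduce heat loss.

r_cr ≈ 5.42 mm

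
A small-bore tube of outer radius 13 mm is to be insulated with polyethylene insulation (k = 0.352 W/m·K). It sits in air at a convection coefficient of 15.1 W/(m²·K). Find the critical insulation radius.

For a cylinder r_cr = k/h = 0.352/15.1
r_cr = 23.3 mm; since the bare radius (13 mm) is below r_cr, adding a thin layer of insulation will *increase* heat loss.

r_cr ≈ 23.3 mm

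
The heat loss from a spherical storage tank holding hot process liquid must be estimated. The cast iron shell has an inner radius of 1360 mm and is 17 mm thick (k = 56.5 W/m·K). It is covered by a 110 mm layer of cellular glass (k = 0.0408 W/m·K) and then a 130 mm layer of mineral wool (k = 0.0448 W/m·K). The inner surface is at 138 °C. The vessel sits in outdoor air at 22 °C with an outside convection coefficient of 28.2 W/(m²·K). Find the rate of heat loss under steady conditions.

Q ≈ 575 W

Radial (spherical) resistances in series:
R_cast iron shell = (1/1.36 − 1/1.377)/(4π×56.5) = 1.279×10^-5 K/W
R_cellular glass = (1/1.377 − 1/1.487)/(4π×0.0408) = 0.1048 K/W
R_mineral wool = (1/1.487 − 1/1.617)/(4π×0.0448) = 0.09604 K/W
R_outer film = 1/(h·4πr_o²) = 1/(28.2×4π×1.617²) = 0.001079 K/W
R_total = 0.2019 K/W
Q = ΔT/R_total = 116/0.2019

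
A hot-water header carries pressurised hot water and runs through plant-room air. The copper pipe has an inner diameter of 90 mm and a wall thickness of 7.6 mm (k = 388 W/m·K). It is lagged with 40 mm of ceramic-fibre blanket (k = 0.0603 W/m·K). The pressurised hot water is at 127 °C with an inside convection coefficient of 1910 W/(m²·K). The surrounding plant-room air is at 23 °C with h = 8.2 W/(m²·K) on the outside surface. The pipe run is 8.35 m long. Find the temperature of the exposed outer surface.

For a radial system each layer contributes R = ln(r_out/r_in)/(2πkL); films add R = 1/(hA).
R_inner film = 1/(h_i·2πr₁L) = 1/(1910×2π×0.045×8.35) = 2.218×10^-4 K/W
R_copper pipe wall = ln(52.6/45)/(2π×388×8.35) = 7.666×10^-6 K/W
R_ceramic-fibre blanket = ln(92.6/52.6)/(2π×0.0603×8.35) = 0.1788 K/W
R_outer film = 1/(h_o·2πr_oL) = 1/(8.2×2π×0.0926×8.35) = 0.0251 K/W
R_total = 0.2041 K/W
Q = ΔT/R_total = 104/0.2041
Q = 510 W
T_interface = T_inner − Q·ΣR(inner→interface) = 127 − 510×0.179

T ≈ 35.8 °C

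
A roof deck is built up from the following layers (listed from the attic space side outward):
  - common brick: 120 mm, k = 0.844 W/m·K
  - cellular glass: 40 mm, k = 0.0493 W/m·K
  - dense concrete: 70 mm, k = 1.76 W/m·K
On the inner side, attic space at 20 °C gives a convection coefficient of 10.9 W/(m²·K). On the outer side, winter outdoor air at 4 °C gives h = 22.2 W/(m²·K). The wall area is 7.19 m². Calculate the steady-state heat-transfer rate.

Q ≈ 102 W

Treating each layer as a thermal resistance in series:
R_inner film = 1/(h_i·A) = 1/(10.9×7.19) = 0.01276 K/W
R_common brick = L/(kA) = 0.12/(0.844×7.19) = 0.01977 K/W
R_cellular glass = L/(kA) = 0.04/(0.0493×7.19) = 0.1128 K/W
R_dense concrete = L/(kA) = 0.07/(1.76×7.19) = 0.005532 K/W
R_outer film = 1/(h_o·A) = 1/(22.2×7.19) = 0.006265 K/W
R_total = 0.1572 K/W
Q = ΔT / R_total = 16 / 0.1572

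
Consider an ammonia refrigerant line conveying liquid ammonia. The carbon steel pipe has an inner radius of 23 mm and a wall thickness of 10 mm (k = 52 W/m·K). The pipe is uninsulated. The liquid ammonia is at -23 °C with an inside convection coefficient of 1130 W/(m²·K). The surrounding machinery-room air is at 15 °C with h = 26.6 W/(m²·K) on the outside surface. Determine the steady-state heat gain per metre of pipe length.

q′ ≈ 202 W/m

Per-layer cylindrical resistances, series-summed:
R_inner film = 1/(h_i·2πr₁L) = 1/(1130×2π×0.023×1) = 0.006124 K/W
R_carbon steel pipe wall = ln(33/23)/(2π×52×1) = 0.001105 K/W
R_outer film = 1/(h_o·2πr_oL) = 1/(26.6×2π×0.033×1) = 0.1813 K/W
R_total = 0.1885 K/W
Q = ΔT/R_total = 38/0.1885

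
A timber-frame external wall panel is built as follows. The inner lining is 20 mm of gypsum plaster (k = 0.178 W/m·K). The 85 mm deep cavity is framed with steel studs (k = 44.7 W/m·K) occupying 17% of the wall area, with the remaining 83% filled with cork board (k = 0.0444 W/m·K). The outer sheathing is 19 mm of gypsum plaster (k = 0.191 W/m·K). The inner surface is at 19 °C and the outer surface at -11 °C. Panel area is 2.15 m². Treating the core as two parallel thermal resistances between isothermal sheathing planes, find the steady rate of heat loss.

Q ≈ 289 W

Sheathing layers in series; stud and cavity paths in parallel between them.
R_inner = 0.02/(0.178×2.15) = 0.05226 K/W
R_stud  = 0.085/(44.7×0.17×2.15) = 0.005203 K/W
R_cav   = 0.085/(0.0444×0.83×2.15) = 1.073 K/W
1/R_core = 1/R_stud + 1/R_cav → R_core = 0.005178 K/W
R_outer = 0.019/(0.191×2.15) = 0.04627 K/W
R_total = 0.1037 K/W
Q = ΔT/R_total = 30/0.1037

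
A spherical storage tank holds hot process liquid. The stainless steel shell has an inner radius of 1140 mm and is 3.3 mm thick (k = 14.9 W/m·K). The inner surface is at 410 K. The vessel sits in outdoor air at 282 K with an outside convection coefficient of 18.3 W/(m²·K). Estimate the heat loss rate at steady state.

Q ≈ 38300 W

Radial (spherical) resistances in series:
R_stainless steel shell = (1/1.14 − 1/1.1433)/(4π×14.9) = 1.352×10^-5 K/W
R_outer film = 1/(h·4πr_o²) = 1/(18.3×4π×1.1433²) = 0.003327 K/W
R_total = 0.00334 K/W
Q = ΔT/R_total = 128/0.00334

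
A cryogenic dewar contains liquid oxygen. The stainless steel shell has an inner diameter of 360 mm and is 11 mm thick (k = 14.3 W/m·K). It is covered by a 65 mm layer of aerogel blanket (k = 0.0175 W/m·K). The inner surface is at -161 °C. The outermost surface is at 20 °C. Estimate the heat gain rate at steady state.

Q ≈ 29.9 W

Each spherical layer contributes R = (1/r_i − 1/r_o)/(4πk):
R_stainless steel shell = (1/0.18 − 1/0.191)/(4π×14.3) = 0.00178 K/W
R_aerogel blanket = (1/0.191 − 1/0.256)/(4π×0.0175) = 6.045 K/W
R_total = 6.047 K/W
Q = ΔT/R_total = 181/6.047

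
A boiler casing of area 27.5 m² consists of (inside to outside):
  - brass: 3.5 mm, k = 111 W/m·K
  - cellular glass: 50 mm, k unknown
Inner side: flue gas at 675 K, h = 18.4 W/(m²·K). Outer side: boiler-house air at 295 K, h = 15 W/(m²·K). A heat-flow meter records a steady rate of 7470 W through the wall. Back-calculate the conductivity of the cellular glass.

k ≈ 0.0391 W/(m·K)

Treating each layer as a thermal resistance in series:
R_inner film = 1/(h_i·A) = 1/(18.4×27.5) = 0.001976 K/W
R_brass = L/(kA) = 0.0035/(111×27.5) = 1.147×10^-6 K/W
R_outer film = 1/(h_o·A) = 1/(15×27.5) = 0.002424 K/W
Sum of known resistances R_other = 0.004402 K/W
Total R = ΔT/Q = 380/7470 = 0.05087 K/W
R_cellular glass = R_total − R_other = 0.04647 K/W
k = L/(R·A) = 0.05/(0.04647×27.5)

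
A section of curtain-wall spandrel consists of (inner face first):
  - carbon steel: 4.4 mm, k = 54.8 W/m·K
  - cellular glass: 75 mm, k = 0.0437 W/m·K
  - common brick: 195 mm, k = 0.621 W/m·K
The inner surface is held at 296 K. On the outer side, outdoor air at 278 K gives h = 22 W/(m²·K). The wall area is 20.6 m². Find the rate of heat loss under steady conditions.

Series thermal resistances:
R_carbon steel = L/(kA) = 0.0044/(54.8×20.6) = 3.898×10^-6 K/W
R_cellular glass = L/(kA) = 0.075/(0.0437×20.6) = 0.08331 K/W
R_common brick = L/(kA) = 0.195/(0.621×20.6) = 0.01524 K/W
R_outer film = 1/(h_o·A) = 1/(22×20.6) = 0.002207 K/W
R_total = 0.1008 K/W
Q = ΔT / R_total = 18 / 0.1008

Q ≈ 179 W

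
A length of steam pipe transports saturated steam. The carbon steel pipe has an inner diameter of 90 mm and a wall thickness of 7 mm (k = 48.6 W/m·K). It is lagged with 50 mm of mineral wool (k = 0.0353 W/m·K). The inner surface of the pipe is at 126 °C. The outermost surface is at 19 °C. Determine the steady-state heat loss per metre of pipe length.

q′ ≈ 35.2 W/m

Cylindrical conduction, so R = ln(r₂/r₁)/(2πkL) per layer, in series:
R_carbon steel pipe wall = ln(52/45)/(2π×48.6×1) = 4.735×10^-4 K/W
R_mineral wool = ln(102/52)/(2π×0.0353×1) = 3.038 K/W
R_total = 3.038 K/W
Q = ΔT/R_total = 107/3.038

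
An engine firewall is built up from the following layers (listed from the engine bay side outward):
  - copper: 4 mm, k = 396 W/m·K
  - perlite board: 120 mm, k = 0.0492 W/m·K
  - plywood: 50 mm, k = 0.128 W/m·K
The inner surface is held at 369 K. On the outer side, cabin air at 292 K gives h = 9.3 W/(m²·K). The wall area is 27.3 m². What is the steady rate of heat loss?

Q ≈ 716 W

Model the wall as resistances in series:
R_copper = L/(kA) = 0.004/(396×27.3) = 3.7×10^-7 K/W
R_perlite board = L/(kA) = 0.12/(0.0492×27.3) = 0.08934 K/W
R_plywood = L/(kA) = 0.05/(0.128×27.3) = 0.01431 K/W
R_outer film = 1/(h_o·A) = 1/(9.3×27.3) = 0.003939 K/W
R_total = 0.1076 K/W
Q = ΔT / R_total = 77 / 0.1076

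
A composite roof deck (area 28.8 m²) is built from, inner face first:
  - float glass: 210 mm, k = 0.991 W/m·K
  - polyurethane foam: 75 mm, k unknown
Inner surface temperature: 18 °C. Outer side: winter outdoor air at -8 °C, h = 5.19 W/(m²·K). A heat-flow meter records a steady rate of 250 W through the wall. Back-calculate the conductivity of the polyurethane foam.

Model the wall as resistances in series:
R_float glass = L/(kA) = 0.21/(0.991×28.8) = 0.007358 K/W
R_outer film = 1/(h_o·A) = 1/(5.19×28.8) = 0.00669 K/W
Sum of known resistances R_other = 0.01405 K/W
Total R = ΔT/Q = 26/250 = 0.104 K/W
R_polyurethane foam = R_total − R_other = 0.08995 K/W
k = L/(R·A) = 0.075/(0.08995×28.8)

k ≈ 0.029 W/(m·K)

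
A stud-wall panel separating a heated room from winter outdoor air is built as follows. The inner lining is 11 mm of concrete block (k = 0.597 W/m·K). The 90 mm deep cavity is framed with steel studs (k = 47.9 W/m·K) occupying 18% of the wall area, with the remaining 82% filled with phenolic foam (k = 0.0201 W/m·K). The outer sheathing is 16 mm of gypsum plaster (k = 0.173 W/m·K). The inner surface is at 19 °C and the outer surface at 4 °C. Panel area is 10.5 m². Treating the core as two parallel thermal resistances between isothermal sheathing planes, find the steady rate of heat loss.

Sheathing layers in series; stud and cavity paths in parallel between them.
R_inner = 0.011/(0.597×10.5) = 0.001755 K/W
R_stud  = 0.09/(47.9×0.18×10.5) = 9.941×10^-4 K/W
R_cav   = 0.09/(0.0201×0.82×10.5) = 0.52 K/W
1/R_core = 1/R_stud + 1/R_cav → R_core = 9.922×10^-4 K/W
R_outer = 0.016/(0.173×10.5) = 0.008808 K/W
R_total = 0.01156 K/W
Q = ΔT/R_total = 15/0.01156

Q ≈ 1300 W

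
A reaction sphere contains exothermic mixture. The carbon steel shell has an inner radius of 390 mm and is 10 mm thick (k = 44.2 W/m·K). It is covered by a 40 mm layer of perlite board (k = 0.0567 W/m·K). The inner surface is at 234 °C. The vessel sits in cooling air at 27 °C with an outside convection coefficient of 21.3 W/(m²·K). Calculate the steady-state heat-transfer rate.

For a spherical shell R = (1/r₁ − 1/r₂)/(4πk); film R = 1/(h·4πr²). In series:
R_carbon steel shell = (1/0.39 − 1/0.4)/(4π×44.2) = 1.154×10^-4 K/W
R_perlite board = (1/0.4 − 1/0.44)/(4π×0.0567) = 0.319 K/W
R_outer film = 1/(h·4πr_o²) = 1/(21.3×4π×0.44²) = 0.0193 K/W
R_total = 0.3384 K/W
Q = ΔT/R_total = 207/0.3384

Q ≈ 612 W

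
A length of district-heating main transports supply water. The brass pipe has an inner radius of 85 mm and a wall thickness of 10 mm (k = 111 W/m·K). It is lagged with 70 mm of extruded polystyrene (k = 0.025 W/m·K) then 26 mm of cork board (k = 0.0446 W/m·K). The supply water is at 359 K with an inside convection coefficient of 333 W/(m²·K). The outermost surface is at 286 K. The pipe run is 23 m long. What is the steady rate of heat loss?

Q ≈ 415 W

Cylindrical conduction, so R = ln(r₂/r₁)/(2πkL) per layer, in series:
R_inner film = 1/(h_i·2πr₁L) = 1/(333×2π×0.085×23) = 2.445×10^-4 K/W
R_brass pipe wall = ln(95/85)/(2π×111×23) = 6.934×10^-6 K/W
R_extruded polystyrene = ln(165/95)/(2π×0.025×23) = 0.1528 K/W
R_cork board = ln(191/165)/(2π×0.0446×23) = 0.0227 K/W
R_total = 0.1758 K/W
Q = ΔT/R_total = 73/0.1758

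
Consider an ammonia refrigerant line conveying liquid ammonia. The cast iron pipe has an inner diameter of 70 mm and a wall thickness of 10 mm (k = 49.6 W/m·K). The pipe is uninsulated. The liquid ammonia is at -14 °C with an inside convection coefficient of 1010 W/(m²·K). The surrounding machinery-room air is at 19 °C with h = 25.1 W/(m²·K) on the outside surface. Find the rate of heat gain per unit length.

For a radial system each layer contributes R = ln(r_out/r_in)/(2πkL); films add R = 1/(hA).
R_inner film = 1/(h_i·2πr₁L) = 1/(1010×2π×0.035×1) = 0.004502 K/W
R_cast iron pipe wall = ln(45/35)/(2π×49.6×1) = 8.064×10^-4 K/W
R_outer film = 1/(h_o·2πr_oL) = 1/(25.1×2π×0.045×1) = 0.1409 K/W
R_total = 0.1462 K/W
Q = ΔT/R_total = 33/0.1462

q′ ≈ 226 W/m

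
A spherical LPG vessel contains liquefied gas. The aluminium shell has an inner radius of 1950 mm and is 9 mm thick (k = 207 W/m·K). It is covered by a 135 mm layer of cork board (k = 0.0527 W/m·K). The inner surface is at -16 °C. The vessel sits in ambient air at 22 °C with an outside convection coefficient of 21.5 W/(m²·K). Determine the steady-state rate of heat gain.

Q ≈ 752 W

Spherical conduction: R = (1/r_in − 1/r_out)/(4πk) per layer; series-sum.
R_aluminium shell = (1/1.95 − 1/1.959)/(4π×207) = 9.057×10^-7 K/W
R_cork board = (1/1.959 − 1/2.094)/(4π×0.0527) = 0.04969 K/W
R_outer film = 1/(h·4πr_o²) = 1/(21.5×4π×2.094²) = 8.441×10^-4 K/W
R_total = 0.05054 K/W
Q = ΔT/R_total = 38/0.05054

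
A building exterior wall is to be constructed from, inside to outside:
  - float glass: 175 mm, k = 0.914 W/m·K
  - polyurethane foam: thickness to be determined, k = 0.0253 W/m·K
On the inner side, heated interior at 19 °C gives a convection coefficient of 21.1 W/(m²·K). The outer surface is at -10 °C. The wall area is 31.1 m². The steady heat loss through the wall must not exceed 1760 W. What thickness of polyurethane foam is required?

Thermal resistances in series:
R_inner film = 1/(h_i·A) = 1/(21.1×31.1) = 0.001524 K/W
R_float glass = L/(kA) = 0.175/(0.914×31.1) = 0.006156 K/W
Sum of the known resistances R_other = 0.00768 K/W
Required total resistance R_tot = ΔT/Q_allow = 29/1760 = 0.01648 K/W
R_polyurethane foam = R_tot − R_other = 0.008797 K/W
L = R·k·A = 0.008797×0.0253×31.1

L ≈ 6.92 mm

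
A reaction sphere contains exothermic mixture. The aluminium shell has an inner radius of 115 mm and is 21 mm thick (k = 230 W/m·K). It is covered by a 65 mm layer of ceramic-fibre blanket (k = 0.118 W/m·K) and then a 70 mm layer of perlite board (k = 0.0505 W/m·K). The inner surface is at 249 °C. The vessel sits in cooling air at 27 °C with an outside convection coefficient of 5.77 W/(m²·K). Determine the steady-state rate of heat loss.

Each spherical layer contributes R = (1/r_i − 1/r_o)/(4πk):
R_aluminium shell = (1/0.115 − 1/0.136)/(4π×230) = 4.646×10^-4 K/W
R_ceramic-fibre blanket = (1/0.136 − 1/0.201)/(4π×0.118) = 1.604 K/W
R_perlite board = (1/0.201 − 1/0.271)/(4π×0.0505) = 2.025 K/W
R_outer film = 1/(h·4πr_o²) = 1/(5.77×4π×0.271²) = 0.1878 K/W
R_total = 3.817 K/W
Q = ΔT/R_total = 222/3.817

Q ≈ 58.2 W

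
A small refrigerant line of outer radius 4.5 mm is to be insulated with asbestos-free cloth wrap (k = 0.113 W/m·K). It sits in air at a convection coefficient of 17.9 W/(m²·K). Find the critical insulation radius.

For a cylinder r_cr = k/h = 0.113/17.9
r_cr = 6.31 mm; since the bare radius (4.5 mm) is below r_cr, adding a thin layer of insulation will *increase* heat loss.

r_cr ≈ 6.31 mm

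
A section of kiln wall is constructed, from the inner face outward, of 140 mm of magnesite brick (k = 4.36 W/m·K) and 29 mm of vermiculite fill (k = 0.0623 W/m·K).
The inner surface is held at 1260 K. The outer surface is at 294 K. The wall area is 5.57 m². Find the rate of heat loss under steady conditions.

Q ≈ 10800 W

Treating each layer as a thermal resistance in series:
R_magnesite brick = L/(kA) = 0.14/(4.36×5.57) = 0.005765 K/W
R_vermiculite fill = L/(kA) = 0.029/(0.0623×5.57) = 0.08357 K/W
R_total = 0.08934 K/W
Q = ΔT / R_total = 966 / 0.08934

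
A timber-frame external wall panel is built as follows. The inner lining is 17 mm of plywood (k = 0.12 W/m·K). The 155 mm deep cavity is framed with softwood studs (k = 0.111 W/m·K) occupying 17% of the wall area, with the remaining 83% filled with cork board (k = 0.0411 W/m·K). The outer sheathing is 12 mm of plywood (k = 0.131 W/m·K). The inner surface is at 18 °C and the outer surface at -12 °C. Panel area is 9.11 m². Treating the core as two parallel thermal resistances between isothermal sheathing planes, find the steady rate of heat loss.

Sheathing layers in series; stud and cavity paths in parallel between them.
R_inner = 0.017/(0.12×9.11) = 0.01555 K/W
R_stud  = 0.155/(0.111×0.17×9.11) = 0.9017 K/W
R_cav   = 0.155/(0.0411×0.83×9.11) = 0.4988 K/W
1/R_core = 1/R_stud + 1/R_cav → R_core = 0.3211 K/W
R_outer = 0.012/(0.131×9.11) = 0.01006 K/W
R_total = 0.3467 K/W
Q = ΔT/R_total = 30/0.3467

Q ≈ 86.5 W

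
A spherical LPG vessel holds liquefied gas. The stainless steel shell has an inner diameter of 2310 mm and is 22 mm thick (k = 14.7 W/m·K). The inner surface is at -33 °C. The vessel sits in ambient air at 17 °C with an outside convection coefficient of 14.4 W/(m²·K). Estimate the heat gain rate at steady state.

Q ≈ 12300 W

Radial (spherical) resistances in series:
R_stainless steel shell = (1/1.155 − 1/1.177)/(4π×14.7) = 8.761×10^-5 K/W
R_outer film = 1/(h·4πr_o²) = 1/(14.4×4π×1.177²) = 0.003989 K/W
R_total = 0.004077 K/W
Q = ΔT/R_total = 50/0.004077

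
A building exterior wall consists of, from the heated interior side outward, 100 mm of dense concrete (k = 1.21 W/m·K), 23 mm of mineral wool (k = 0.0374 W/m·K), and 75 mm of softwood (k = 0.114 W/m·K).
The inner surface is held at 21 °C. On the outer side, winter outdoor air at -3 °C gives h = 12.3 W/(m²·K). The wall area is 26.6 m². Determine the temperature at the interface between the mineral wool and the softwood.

T ≈ 9.35 °C

Model the wall as resistances in series:
R_dense concrete = L/(kA) = 0.1/(1.21×26.6) = 0.003107 K/W
R_mineral wool = L/(kA) = 0.023/(0.0374×26.6) = 0.02312 K/W
R_softwood = L/(kA) = 0.075/(0.114×26.6) = 0.02473 K/W
R_outer film = 1/(h_o·A) = 1/(12.3×26.6) = 0.003056 K/W
R_total = 0.05402 K/W;  Q = ΔT/R_total = 24/0.05402 = 444.3 W
T_interface = T_inner − Q·ΣR(inner→interface) = 21 − 444×0.02623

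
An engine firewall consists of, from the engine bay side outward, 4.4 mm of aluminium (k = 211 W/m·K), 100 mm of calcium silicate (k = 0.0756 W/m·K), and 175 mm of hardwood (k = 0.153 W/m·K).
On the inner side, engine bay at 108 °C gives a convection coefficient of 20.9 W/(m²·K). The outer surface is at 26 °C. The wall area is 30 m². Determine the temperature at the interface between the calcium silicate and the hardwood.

Model the wall as resistances in series:
R_inner film = 1/(h_i·A) = 1/(20.9×30) = 0.001595 K/W
R_aluminium = L/(kA) = 0.0044/(211×30) = 6.951×10^-7 K/W
R_calcium silicate = L/(kA) = 0.1/(0.0756×30) = 0.04409 K/W
R_hardwood = L/(kA) = 0.175/(0.153×30) = 0.03813 K/W
R_total = 0.08381 K/W;  Q = ΔT/R_total = 82/0.08381 = 978.4 W
T_interface = T_inner − Q·ΣR(inner→interface) = 108 − 978×0.04569

T ≈ 63.3 °C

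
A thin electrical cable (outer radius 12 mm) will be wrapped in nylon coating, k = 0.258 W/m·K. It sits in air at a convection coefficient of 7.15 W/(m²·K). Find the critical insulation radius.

For a cylinder r_cr = k/h = 0.258/7.15
r_cr = 36.1 mm; since the bare radius (12 mm) is below r_cr, adding a thin layer of insulation will *increase* heat loss.

r_cr ≈ 36.1 mm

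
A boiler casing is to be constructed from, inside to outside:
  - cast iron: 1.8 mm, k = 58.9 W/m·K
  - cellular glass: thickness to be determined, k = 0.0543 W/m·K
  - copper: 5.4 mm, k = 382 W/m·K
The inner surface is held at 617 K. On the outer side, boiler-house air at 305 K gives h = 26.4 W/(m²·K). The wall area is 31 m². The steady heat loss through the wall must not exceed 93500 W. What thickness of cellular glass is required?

Treating each layer as a thermal resistance in series:
R_cast iron = L/(kA) = 0.0018/(58.9×31) = 9.858×10^-7 K/W
R_copper = L/(kA) = 0.0054/(382×31) = 4.56×10^-7 K/W
R_outer film = 1/(h_o·A) = 1/(26.4×31) = 0.001222 K/W
Sum of the known resistances R_other = 0.001223 K/W
Required total resistance R_tot = ΔT/Q_allow = 312/93500 = 0.003337 K/W
R_cellular glass = R_tot − R_other = 0.002114 K/W
L = R·k·A = 0.002114×0.0543×31

L ≈ 3.56 mm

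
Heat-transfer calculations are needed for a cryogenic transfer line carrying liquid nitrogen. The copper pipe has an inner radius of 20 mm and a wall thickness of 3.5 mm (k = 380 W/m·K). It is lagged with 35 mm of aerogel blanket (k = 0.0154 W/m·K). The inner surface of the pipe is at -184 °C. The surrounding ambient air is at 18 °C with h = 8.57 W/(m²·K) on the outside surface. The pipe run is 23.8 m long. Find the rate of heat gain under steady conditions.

Q ≈ 493 W

For a radial system each layer contributes R = ln(r_out/r_in)/(2πkL); films add R = 1/(hA).
R_copper pipe wall = ln(23.5/20)/(2π×380×23.8) = 2.838×10^-6 K/W
R_aerogel blanket = ln(58.5/23.5)/(2π×0.0154×23.8) = 0.396 K/W
R_outer film = 1/(h_o·2πr_oL) = 1/(8.57×2π×0.0585×23.8) = 0.01334 K/W
R_total = 0.4094 K/W
Q = ΔT/R_total = 202/0.4094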